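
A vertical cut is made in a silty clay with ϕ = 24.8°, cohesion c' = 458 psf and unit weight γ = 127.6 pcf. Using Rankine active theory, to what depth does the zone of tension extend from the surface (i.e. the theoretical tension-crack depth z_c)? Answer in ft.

11.2 ft

K_a = tan²(45° − 24.8°/2) = 0.4090; √K_a = 0.6395.
The active pressure is zero where K_a γ z = 2c√K_a, so z_c = 2c/(γ√K_a) = 2×458/(127.6×0.6395) = 11.22 ft.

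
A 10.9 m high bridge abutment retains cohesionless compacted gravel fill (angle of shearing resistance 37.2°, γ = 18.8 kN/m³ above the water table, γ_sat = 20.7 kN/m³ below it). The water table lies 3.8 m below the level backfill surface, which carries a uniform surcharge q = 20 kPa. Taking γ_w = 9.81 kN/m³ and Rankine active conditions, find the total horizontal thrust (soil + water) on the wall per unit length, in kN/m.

K_a = tan²(45° − φ/2) = 0.2464.
γ' = 20.7 − 9.81 = 10.89 kN/m³. h₂ = H − d_w = 7.1 m.
σ'_h: at surface K_a·q = 4.928; at WT K_a(q+γd_w) = 22.53; at base K_a(q+γd_w+γ'h₂) = 41.59 kPa.
P₁ = ½(4.928+22.53)×3.8 = 52.18; P₂ = ½(22.53+41.59)×7.1 = 227.6; P_w = ½γ_w h₂² = 247.3.
Total = 52.18+227.6+247.3 = 527.1 kN/m.

527 kN/m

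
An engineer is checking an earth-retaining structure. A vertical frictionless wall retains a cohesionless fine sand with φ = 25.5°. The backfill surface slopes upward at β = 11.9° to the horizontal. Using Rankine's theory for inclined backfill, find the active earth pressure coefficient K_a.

0.433

K_a = cos β · (cos β − √(cos²β − cos²φ)) / (cos β + √(cos²β − cos²φ)).
cos β = 0.9785, cos φ = 0.9026, √(cos²β − cos²φ) = 0.3779.
K_a = 0.9785 × (0.9785 − 0.3779)/(0.9785 + 0.3779) = 0.4333.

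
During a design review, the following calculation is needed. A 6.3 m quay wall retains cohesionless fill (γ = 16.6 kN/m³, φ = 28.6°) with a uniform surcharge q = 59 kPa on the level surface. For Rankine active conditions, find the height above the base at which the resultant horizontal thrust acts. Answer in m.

K_a = 0.3525.
Triangular part P₁ = ½K_aγH² = 116.1 at H/3 = 2.100 m; rectangular part P₂ = K_a q H = 131.0 at H/2 = 3.150 m.
ȳ = (P₁·2.100 + P₂·3.150)/(P₁+P₂) = 2.657 m.

2.66 m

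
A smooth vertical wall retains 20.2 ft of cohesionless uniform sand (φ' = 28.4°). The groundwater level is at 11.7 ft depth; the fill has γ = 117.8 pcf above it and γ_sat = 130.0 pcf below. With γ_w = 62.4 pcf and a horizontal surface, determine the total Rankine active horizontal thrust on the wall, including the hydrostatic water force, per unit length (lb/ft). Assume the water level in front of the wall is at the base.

K_a = tan²(45° − φ/2) = 0.3554.
γ' = 130.0 − 62.4 = 67.60 pcf. Depth below WT = 8.5 ft.
σ'_h at WT = K_a γ d_w = 489.8 psf; at base = 489.8 + K_a γ' × 8.5 = 694.0 psf.
P₁ (0–11.7 ft) = ½×489.8×11.7 = 2865. P₂ (11.7–20.2 ft) = ½(489.8+694.0)×8.5 = 5031.
P_w = ½ γ_w h₂² = 0.5×62.4×8.5² = 2254. Total = 2865+5031+2254 = 10150 lb/ft.

10200 lb/ft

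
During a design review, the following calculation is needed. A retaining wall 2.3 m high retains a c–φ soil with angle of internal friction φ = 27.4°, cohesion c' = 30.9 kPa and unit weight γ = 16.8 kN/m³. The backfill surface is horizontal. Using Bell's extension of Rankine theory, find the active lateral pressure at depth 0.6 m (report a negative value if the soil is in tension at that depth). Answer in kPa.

-33.8 kPa

K_a = (1 − sin φ)/(1 + sin φ) = 0.3697.
σ_a = K_a γ z − 2c√K_a = 0.3697×16.8×0.6 − 2×30.9×0.6080 = -33.85 kPa.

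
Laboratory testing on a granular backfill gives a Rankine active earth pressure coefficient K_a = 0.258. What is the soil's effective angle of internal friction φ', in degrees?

36.1°

K_a = tan²(45° − φ/2) ⇒ 45° − φ/2 = arctan(√0.258) = 26.93°.
φ = 2(45° − 26.93°) = 36.14°.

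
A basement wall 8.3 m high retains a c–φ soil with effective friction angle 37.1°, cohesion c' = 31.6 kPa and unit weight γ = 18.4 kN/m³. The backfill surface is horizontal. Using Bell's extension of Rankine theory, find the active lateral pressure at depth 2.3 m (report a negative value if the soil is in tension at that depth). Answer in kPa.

-21.0 kPa

K_a = (1 − sin φ)/(1 + sin φ) = 0.2475.
σ_a = K_a γ z − 2c√K_a = 0.2475×18.4×2.3 − 2×31.6×0.4975 = -20.97 kPa.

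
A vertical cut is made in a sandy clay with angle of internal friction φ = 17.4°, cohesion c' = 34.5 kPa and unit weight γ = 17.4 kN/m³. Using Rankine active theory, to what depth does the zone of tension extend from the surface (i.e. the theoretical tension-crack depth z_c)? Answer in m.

K_a = tan²(45° − 17.4°/2) = 0.5396; √K_a = 0.7346.
The active pressure is zero where K_a γ z = 2c√K_a, so z_c = 2c/(γ√K_a) = 2×34.5/(17.4×0.7346) = 5.398 m.

5.40 m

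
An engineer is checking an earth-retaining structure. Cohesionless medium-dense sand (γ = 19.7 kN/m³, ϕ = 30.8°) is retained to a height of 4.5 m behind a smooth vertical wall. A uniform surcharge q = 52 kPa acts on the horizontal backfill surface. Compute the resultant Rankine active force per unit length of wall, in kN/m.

K_a = tan²(45° − φ/2) = 0.3227.
Soil triangle: ½ K_a γ H² = 0.5×0.3227×19.7×4.5² = 64.37 kN/m.
Surcharge rectangle: K_a q H = 0.3227×52×4.5 = 75.52 kN/m.
Total = 64.37 + 75.52 = 139.9 kN/m.

140 kN/m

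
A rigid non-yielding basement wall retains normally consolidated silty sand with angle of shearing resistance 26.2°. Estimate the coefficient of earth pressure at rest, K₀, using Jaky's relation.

0.558

K₀ = 1 − sin φ' = 1 − sin 26.2° = 0.5585.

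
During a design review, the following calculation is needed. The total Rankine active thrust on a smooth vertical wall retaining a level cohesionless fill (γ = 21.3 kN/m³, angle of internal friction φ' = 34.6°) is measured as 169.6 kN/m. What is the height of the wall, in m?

K_a = 0.2756. P_a = ½ K_a γ H² ⇒ H = √(2P_a/(K_a γ)).
H = √(2×169.6/(0.2756×21.3)) = 7.601 m.

7.60 m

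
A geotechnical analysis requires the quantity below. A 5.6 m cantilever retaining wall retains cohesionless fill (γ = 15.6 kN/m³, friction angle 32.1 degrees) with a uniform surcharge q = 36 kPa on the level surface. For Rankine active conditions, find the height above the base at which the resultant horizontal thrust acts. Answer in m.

2.29 m

K_a = 0.3060.
Triangular part P₁ = ½K_aγH² = 74.85 at H/3 = 1.867 m; rectangular part P₂ = K_a q H = 61.69 at H/2 = 2.800 m.
ȳ = (P₁·1.867 + P₂·2.800)/(P₁+P₂) = 2.288 m.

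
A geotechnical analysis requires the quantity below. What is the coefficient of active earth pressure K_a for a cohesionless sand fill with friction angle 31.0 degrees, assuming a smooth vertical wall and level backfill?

K_a = tan²(45° − φ/2) = tan²(29.50°) = 0.3201.

0.320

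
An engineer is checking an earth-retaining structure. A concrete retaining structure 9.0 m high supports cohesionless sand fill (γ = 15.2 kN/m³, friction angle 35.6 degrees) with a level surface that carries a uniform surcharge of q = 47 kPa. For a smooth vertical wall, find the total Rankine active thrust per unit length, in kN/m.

K_a = tan²(45° − φ/2) = 0.2641.
Soil triangle: ½ K_a γ H² = 0.5×0.2641×15.2×9.0² = 162.6 kN/m.
Surcharge rectangle: K_a q H = 0.2641×47×9.0 = 111.7 kN/m.
Total = 162.6 + 111.7 = 274.3 kN/m.

274 kN/m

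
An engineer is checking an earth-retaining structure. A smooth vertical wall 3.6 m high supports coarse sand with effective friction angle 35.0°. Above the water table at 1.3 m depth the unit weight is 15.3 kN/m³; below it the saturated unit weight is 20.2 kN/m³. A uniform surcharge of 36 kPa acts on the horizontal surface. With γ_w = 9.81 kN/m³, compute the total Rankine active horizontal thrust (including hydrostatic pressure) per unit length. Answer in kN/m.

84.4 kN/m

K_a = tan²(45° − φ/2) = 0.2710.
γ' = 20.2 − 9.81 = 10.39 kN/m³. h₂ = H − d_w = 2.3 m.
σ'_h: at surface K_a·q = 9.756; at WT K_a(q+γd_w) = 15.15; at base K_a(q+γd_w+γ'h₂) = 21.62 kPa.
P₁ = ½(9.756+15.15)×1.3 = 16.19; P₂ = ½(15.15+21.62)×2.3 = 42.28; P_w = ½γ_w h₂² = 25.95.
Total = 16.19+42.28+25.95 = 84.42 kN/m.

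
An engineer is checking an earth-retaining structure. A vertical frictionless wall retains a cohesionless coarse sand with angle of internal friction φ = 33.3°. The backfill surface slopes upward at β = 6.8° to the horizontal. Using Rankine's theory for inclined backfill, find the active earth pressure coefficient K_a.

0.297

K_a = cos β · (cos β − √(cos²β − cos²φ)) / (cos β + √(cos²β − cos²φ)).
cos β = 0.9930, cos φ = 0.8358, √(cos²β − cos²φ) = 0.5361.
K_a = 0.9930 × (0.9930 − 0.5361)/(0.9930 + 0.5361) = 0.2967.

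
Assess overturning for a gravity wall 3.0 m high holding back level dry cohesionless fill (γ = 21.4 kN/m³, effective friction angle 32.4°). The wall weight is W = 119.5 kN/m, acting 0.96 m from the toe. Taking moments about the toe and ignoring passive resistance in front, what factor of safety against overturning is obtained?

3.94

K_a = tan²(45° − 32.4°/2) = 0.3022.
P_a = ½K_aγH² = 0.5×0.3022×21.4×3.0² = 29.10 kN/m, acting at H/3 = 1.000 m above the base.
Overturning moment M_o = P_a × H/3 = 29.10 × 1.000 = 29.10.
Resisting moment M_r = W × 0.96 = 119.5 × 0.96 = 114.7.
FS_overturning = M_r/M_o = 114.7/29.10 = 3.942.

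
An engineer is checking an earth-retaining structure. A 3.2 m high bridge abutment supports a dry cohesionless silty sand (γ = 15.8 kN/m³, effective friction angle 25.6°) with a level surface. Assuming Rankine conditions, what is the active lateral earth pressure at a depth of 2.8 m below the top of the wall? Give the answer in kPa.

K_a = (1 − sin φ)/(1 + sin φ) = 0.3966.
σ_h = K_a γ z = 0.3966 × 15.8 × 2.8 = 17.54 kPa.

17.5 kPa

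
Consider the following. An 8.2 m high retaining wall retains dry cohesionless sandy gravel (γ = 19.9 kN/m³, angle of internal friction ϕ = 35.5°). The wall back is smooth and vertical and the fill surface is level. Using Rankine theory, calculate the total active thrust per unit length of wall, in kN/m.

K_a = tan²(45° − φ/2) = 0.2653.
P_a = ½ K_a γ H² = 0.5 × 0.2653 × 19.9 × 8.2² = 177.5 kN/m.

177 kN/m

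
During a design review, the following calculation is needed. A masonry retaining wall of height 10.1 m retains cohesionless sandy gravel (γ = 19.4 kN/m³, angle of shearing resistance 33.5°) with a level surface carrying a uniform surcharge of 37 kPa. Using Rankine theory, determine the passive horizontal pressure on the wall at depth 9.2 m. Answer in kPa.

K_p = (1 + sin φ)/(1 − sin φ) = 3.464.
σ_v = γz + q = 19.4 × 9.2 + 37 = 215.5 kPa.
σ_h = K_p σ_v = 3.464 × 215.5 = 746.3 kPa.

746 kPa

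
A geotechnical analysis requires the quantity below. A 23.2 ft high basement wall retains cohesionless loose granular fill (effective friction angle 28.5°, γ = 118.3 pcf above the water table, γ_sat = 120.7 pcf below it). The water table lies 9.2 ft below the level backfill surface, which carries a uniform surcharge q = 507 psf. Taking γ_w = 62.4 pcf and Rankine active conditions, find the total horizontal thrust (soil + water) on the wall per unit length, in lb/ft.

19500 lb/ft

K_a = tan²(45° − φ/2) = 0.3540.
γ' = 120.7 − 62.4 = 58.30 pcf. h₂ = H − d_w = 14.0 ft.
σ'_h: at surface K_a·q = 179.5; at WT K_a(q+γd_w) = 564.7; at base K_a(q+γd_w+γ'h₂) = 853.6 psf.
P₁ = ½(179.5+564.7)×9.2 = 3423; P₂ = ½(564.7+853.6)×14.0 = 9928; P_w = ½γ_w h₂² = 6115.
Total = 3423+9928+6115 = 19470 lb/ft.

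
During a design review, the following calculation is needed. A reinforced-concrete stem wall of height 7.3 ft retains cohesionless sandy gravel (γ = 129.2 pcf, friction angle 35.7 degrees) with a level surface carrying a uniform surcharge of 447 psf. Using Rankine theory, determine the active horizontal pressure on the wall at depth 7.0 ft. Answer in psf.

K_a = (1 − sin φ)/(1 + sin φ) = 0.2630.
σ_v = γz + q = 129.2 × 7.0 + 447 = 1351 psf.
σ_h = K_a σ_v = 0.2630 × 1351 = 355.4 psf.

355 psf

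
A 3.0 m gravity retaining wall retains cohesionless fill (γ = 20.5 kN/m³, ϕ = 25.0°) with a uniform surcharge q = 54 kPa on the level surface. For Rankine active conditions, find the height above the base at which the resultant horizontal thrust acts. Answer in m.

1.32 m

K_a = 0.4059.
Triangular part P₁ = ½K_aγH² = 37.44 at H/3 = 1.000 m; rectangular part P₂ = K_a q H = 65.75 at H/2 = 1.500 m.
ȳ = (P₁·1.000 + P₂·1.500)/(P₁+P₂) = 1.319 m.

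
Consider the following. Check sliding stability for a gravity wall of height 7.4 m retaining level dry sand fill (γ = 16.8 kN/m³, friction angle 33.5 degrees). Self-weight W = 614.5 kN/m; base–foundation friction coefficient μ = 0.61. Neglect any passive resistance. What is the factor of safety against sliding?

2.82

K_a = tan²(45° − 33.5°/2) = 0.2887.
P_a = ½K_aγH² = 0.5×0.2887×16.8×7.4² = 132.8 kN/m, acting at H/3 = 2.467 m above the base.
FS_sliding = μW / P_a = 0.61×614.5 / 132.8 = 2.823.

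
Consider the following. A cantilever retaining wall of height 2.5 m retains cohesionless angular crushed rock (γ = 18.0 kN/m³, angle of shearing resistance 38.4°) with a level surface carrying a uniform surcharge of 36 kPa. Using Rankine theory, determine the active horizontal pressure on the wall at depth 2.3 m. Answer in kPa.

K_a = (1 − sin φ)/(1 + sin φ) = 0.2337.
σ_v = γz + q = 18.0 × 2.3 + 36 = 77.40 kPa.
σ_h = K_a σ_v = 0.2337 × 77.40 = 18.09 kPa.

18.1 kPa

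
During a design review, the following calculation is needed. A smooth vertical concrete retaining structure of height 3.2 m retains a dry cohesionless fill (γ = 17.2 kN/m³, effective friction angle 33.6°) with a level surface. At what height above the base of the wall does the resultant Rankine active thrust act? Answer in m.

K_a = 0.2875.
The pressure distribution is triangular, so the resultant acts at H/3 above the base = 3.2/3 = 1.067 m.

1.07 m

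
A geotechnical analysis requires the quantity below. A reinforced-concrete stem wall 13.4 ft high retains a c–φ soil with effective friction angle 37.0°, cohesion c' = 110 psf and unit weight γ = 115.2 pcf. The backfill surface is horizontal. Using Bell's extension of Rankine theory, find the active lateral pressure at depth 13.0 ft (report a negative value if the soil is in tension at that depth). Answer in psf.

263 psf

K_a = (1 − sin φ)/(1 + sin φ) = 0.2486.
σ_a = K_a γ z − 2c√K_a = 0.2486×115.2×13.0 − 2×110×0.4986 = 262.6 psf.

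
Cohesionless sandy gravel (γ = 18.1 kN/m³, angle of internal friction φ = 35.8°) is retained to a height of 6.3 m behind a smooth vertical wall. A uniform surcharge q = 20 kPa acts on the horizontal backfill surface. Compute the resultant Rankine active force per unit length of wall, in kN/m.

K_a = tan²(45° − φ/2) = 0.2619.
Soil triangle: ½ K_a γ H² = 0.5×0.2619×18.1×6.3² = 94.06 kN/m.
Surcharge rectangle: K_a q H = 0.2619×20×6.3 = 32.99 kN/m.
Total = 94.06 + 32.99 = 127.1 kN/m.

127 kN/m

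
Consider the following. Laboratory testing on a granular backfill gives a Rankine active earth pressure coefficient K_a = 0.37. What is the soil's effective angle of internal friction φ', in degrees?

K_a = tan²(45° − φ/2) ⇒ 45° − φ/2 = arctan(√0.37) = 31.31°.
φ = 2(45° − 31.31°) = 27.38°.

27.4°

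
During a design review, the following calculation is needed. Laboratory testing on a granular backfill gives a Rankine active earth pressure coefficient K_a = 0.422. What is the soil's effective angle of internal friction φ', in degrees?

24.0°

K_a = tan²(45° − φ/2) ⇒ 45° − φ/2 = arctan(√0.422) = 33.01°.
φ = 2(45° − 33.01°) = 23.98°.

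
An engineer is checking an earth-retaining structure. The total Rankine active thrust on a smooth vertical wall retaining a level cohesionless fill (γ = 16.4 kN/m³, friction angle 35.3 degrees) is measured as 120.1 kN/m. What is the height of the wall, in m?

7.40 m

K_a = 0.2675. P_a = ½ K_a γ H² ⇒ H = √(2P_a/(K_a γ)).
H = √(2×120.1/(0.2675×16.4)) = 7.399 m.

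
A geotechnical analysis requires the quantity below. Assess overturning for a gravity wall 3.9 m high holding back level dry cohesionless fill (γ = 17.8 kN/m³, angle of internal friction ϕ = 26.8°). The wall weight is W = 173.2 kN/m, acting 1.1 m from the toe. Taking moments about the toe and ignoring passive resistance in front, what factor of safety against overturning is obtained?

2.86

K_a = tan²(45° − 26.8°/2) = 0.3785.
P_a = ½K_aγH² = 0.5×0.3785×17.8×3.9² = 51.23 kN/m, acting at H/3 = 1.300 m above the base.
Overturning moment M_o = P_a × H/3 = 51.23 × 1.300 = 66.60.
Resisting moment M_r = W × 1.1 = 173.2 × 1.1 = 190.5.
FS_overturning = M_r/M_o = 190.5/66.60 = 2.860.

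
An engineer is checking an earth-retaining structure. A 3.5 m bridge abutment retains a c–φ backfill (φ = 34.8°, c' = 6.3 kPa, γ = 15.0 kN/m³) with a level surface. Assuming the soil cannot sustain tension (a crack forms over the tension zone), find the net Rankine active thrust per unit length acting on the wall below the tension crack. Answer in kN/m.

7.35 kN/m

K_a = 0.2733; √K_a = 0.5228.
Tension-crack depth z_c = 2c/(γ√K_a) = 2×6.3/(15.0×0.5228) = 1.607 m.
σ_a at base = K_a γ H − 2c√K_a = 0.2733×15.0×3.5 − 2×6.3×0.5228 = 7.761 kPa.
P_a = ½ × 7.761 × (H − z_c) = 0.5×7.761×1.893 = 7.347 kN/m.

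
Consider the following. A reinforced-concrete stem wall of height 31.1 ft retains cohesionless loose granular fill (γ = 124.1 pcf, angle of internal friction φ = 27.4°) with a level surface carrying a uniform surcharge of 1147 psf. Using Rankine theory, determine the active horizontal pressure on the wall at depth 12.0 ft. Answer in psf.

K_a = (1 − sin φ)/(1 + sin φ) = 0.3697.
σ_v = γz + q = 124.1 × 12.0 + 1147 = 2636 psf.
σ_h = K_a σ_v = 0.3697 × 2636 = 974.5 psf.

975 psf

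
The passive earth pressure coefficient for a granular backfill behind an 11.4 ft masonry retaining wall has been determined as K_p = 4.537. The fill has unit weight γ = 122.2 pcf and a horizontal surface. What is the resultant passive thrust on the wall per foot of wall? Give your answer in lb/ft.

36000 lb/ft

P = ½ K_p γ H² = 0.5 × 4.537 × 122.2 × 11.4² = 36030 lb/ft.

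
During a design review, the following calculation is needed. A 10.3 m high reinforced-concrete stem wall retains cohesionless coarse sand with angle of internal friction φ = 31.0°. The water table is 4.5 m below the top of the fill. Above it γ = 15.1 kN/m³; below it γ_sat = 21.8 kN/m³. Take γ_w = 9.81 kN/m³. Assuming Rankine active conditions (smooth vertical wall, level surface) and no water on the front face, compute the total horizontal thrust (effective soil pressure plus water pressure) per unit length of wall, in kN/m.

405 kN/m

K_a = tan²(45° − φ/2) = 0.3201.
γ' = 21.8 − 9.81 = 11.99 kN/m³. Depth below WT = 5.8 m.
σ'_h at WT = K_a γ d_w = 21.75 kPa; at base = 21.75 + K_a γ' × 5.8 = 44.01 kPa.
P₁ (0–4.5 m) = ½×21.75×4.5 = 48.94. P₂ (4.5–10.3 m) = ½(21.75+44.01)×5.8 = 190.7.
P_w = ½ γ_w h₂² = 0.5×9.81×5.8² = 165.0. Total = 48.94+190.7+165.0 = 404.7 kN/m.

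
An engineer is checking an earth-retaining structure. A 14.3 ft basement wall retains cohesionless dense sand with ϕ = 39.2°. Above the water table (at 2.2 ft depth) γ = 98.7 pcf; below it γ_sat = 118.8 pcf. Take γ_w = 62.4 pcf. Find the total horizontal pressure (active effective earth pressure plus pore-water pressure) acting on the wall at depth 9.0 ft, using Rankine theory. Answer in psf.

K_a = (1 − sin φ)/(1 + sin φ) = 0.2255.
γ' = 118.8 − 62.4 = 56.40 pcf.
Effective vertical stress at 9.0 ft: σ'_v = 98.7×2.2 + 56.40×6.80 = 600.7 psf.
σ'_h = K_a σ'_v = 0.2255 × 600.7 = 135.4 psf; u = γ_w × 6.80 = 424.3 psf.
Total σ_h = 135.4 + 424.3 = 559.7 psf.

560 psf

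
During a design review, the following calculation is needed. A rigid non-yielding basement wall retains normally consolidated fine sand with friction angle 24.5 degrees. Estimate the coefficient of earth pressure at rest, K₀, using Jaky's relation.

K₀ = 1 − sin φ' = 1 − sin 24.5° = 0.5853.

0.585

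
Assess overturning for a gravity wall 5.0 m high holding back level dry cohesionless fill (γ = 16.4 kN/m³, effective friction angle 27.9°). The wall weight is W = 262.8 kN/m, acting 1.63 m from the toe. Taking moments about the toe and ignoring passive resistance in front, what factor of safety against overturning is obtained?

K_a = tan²(45° − 27.9°/2) = 0.3625.
P_a = ½K_aγH² = 0.5×0.3625×16.4×5.0² = 74.30 kN/m, acting at H/3 = 1.667 m above the base.
Overturning moment M_o = P_a × H/3 = 74.30 × 1.667 = 123.8.
Resisting moment M_r = W × 1.63 = 262.8 × 1.63 = 428.4.
FS_overturning = M_r/M_o = 428.4/123.8 = 3.459.

3.46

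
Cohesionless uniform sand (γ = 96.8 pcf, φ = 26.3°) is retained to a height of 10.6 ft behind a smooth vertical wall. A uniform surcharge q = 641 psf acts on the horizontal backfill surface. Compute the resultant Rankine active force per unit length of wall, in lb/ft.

4720 lb/ft

K_a = tan²(45° − φ/2) = 0.3859.
Soil triangle: ½ K_a γ H² = 0.5×0.3859×96.8×10.6² = 2099 lb/ft.
Surcharge rectangle: K_a q H = 0.3859×641×10.6 = 2622 lb/ft.
Total = 2099 + 2622 = 4721 lb/ft.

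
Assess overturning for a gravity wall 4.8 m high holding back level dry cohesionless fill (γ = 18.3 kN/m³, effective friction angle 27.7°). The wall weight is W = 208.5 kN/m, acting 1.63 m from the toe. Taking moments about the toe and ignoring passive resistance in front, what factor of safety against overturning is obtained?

K_a = tan²(45° − 27.7°/2) = 0.3653.
P_a = ½K_aγH² = 0.5×0.3653×18.3×4.8² = 77.02 kN/m, acting at H/3 = 1.600 m above the base.
Overturning moment M_o = P_a × H/3 = 77.02 × 1.600 = 123.2.
Resisting moment M_r = W × 1.63 = 208.5 × 1.63 = 339.9.
FS_overturning = M_r/M_o = 339.9/123.2 = 2.758.

2.76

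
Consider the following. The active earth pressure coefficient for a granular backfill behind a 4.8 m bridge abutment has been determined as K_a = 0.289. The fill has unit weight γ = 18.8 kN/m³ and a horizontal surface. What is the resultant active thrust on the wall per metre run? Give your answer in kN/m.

62.6 kN/m

P = ½ K_a γ H² = 0.5 × 0.289 × 18.8 × 4.8² = 62.59 kN/m.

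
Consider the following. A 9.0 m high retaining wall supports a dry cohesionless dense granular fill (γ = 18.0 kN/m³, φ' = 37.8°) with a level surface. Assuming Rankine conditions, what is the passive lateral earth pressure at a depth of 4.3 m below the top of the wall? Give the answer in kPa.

K_p = (1 + sin φ)/(1 − sin φ) = 4.167.
σ_h = K_p γ z = 4.167 × 18.0 × 4.3 = 322.5 kPa.

323 kPa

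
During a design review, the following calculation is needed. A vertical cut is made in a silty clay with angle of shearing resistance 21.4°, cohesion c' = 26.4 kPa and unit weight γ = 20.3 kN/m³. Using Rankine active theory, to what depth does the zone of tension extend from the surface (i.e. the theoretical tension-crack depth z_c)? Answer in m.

K_a = tan²(45° − 21.4°/2) = 0.4653; √K_a = 0.6822.
The active pressure is zero where K_a γ z = 2c√K_a, so z_c = 2c/(γ√K_a) = 2×26.4/(20.3×0.6822) = 3.813 m.

3.81 m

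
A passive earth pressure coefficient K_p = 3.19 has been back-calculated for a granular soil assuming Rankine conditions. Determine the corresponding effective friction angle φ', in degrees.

31.5°

K_p = (1+sin φ)/(1−sin φ) ⇒ sin φ = (K_p − 1)/(K_p + 1) = 0.5227.
φ = arcsin(0.5227) = 31.51°.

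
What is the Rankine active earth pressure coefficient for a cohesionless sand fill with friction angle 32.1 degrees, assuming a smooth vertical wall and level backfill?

0.306

K_a = (1 − sin φ)/(1 + sin φ) = (1 − sin 32.1°)/(1 + sin 32.1°) = 0.3060.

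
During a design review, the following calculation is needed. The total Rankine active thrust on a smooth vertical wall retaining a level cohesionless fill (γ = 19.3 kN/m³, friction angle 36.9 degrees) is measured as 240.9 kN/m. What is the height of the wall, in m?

K_a = 0.2497. P_a = ½ K_a γ H² ⇒ H = √(2P_a/(K_a γ)).
H = √(2×240.9/(0.2497×19.3)) = 9.999 m.

10.00 m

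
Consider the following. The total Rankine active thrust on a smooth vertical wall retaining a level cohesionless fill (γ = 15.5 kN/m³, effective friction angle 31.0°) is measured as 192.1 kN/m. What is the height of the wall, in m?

8.80 m

K_a = 0.3201. P_a = ½ K_a γ H² ⇒ H = √(2P_a/(K_a γ)).
H = √(2×192.1/(0.3201×15.5)) = 8.800 m.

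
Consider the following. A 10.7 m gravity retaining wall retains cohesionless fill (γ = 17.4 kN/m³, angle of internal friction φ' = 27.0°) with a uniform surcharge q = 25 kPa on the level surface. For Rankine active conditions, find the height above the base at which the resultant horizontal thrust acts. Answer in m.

K_a = 0.3755.
Triangular part P₁ = ½K_aγH² = 374.0 at H/3 = 3.567 m; rectangular part P₂ = K_a q H = 100.5 at H/2 = 5.350 m.
ȳ = (P₁·3.567 + P₂·5.350)/(P₁+P₂) = 3.944 m.

3.94 m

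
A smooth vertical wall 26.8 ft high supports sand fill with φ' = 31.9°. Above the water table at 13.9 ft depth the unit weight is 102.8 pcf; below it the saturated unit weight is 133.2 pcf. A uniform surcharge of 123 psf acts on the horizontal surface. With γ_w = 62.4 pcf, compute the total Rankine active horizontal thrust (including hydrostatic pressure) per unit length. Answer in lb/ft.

16800 lb/ft

K_a = tan²(45° − φ/2) = 0.3085.
γ' = 133.2 − 62.4 = 70.80 pcf. h₂ = H − d_w = 12.9 ft.
σ'_h: at surface K_a·q = 37.95; at WT K_a(q+γd_w) = 478.8; at base K_a(q+γd_w+γ'h₂) = 760.6 psf.
P₁ = ½(37.95+478.8)×13.9 = 3591; P₂ = ½(478.8+760.6)×12.9 = 7994; P_w = ½γ_w h₂² = 5192.
Total = 3591+7994+5192 = 16780 lb/ft.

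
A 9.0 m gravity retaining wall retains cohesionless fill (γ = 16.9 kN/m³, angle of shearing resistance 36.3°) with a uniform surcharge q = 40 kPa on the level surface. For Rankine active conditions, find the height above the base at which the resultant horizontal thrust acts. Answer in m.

K_a = 0.2563.
Triangular part P₁ = ½K_aγH² = 175.4 at H/3 = 3.000 m; rectangular part P₂ = K_a q H = 92.26 at H/2 = 4.500 m.
ȳ = (P₁·3.000 + P₂·4.500)/(P₁+P₂) = 3.517 m.

3.52 m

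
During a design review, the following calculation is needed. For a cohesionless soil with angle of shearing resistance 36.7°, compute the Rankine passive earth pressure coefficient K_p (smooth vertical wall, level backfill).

K_p = (1 + sin φ)/(1 − sin φ) = tan²(45° + 36.7°/2) = 3.970.

3.97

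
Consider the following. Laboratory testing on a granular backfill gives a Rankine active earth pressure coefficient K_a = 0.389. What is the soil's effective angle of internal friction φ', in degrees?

K_a = tan²(45° − φ/2) ⇒ 45° − φ/2 = arctan(√0.389) = 31.95°.
φ = 2(45° − 31.95°) = 26.10°.

26.1°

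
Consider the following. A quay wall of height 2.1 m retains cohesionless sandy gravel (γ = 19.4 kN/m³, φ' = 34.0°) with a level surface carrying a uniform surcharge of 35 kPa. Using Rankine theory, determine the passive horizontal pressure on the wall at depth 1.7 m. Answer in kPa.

K_p = (1 + sin φ)/(1 − sin φ) = 3.537.
σ_v = γz + q = 19.4 × 1.7 + 35 = 67.98 kPa.
σ_h = K_p σ_v = 3.537 × 67.98 = 240.5 kPa.

240 kPa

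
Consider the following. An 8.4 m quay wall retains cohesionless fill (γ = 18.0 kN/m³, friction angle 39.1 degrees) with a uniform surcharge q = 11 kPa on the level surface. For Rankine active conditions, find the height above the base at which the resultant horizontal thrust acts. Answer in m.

K_a = 0.2265.
Triangular part P₁ = ½K_aγH² = 143.8 at H/3 = 2.800 m; rectangular part P₂ = K_a q H = 20.93 at H/2 = 4.200 m.
ȳ = (P₁·2.800 + P₂·4.200)/(P₁+P₂) = 2.978 m.

2.98 m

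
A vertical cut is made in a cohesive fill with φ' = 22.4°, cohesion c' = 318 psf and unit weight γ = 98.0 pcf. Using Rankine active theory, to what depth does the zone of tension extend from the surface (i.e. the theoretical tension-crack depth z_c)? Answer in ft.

K_a = tan²(45° − 22.4°/2) = 0.4482; √K_a = 0.6694.
The active pressure is zero where K_a γ z = 2c√K_a, so z_c = 2c/(γ√K_a) = 2×318/(98.0×0.6694) = 9.694 ft.

9.69 ft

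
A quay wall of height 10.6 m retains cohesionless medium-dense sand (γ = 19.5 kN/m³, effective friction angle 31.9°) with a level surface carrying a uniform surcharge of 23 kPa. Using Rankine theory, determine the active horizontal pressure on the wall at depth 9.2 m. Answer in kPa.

K_a = (1 − sin φ)/(1 + sin φ) = 0.3085.
σ_v = γz + q = 19.5 × 9.2 + 23 = 202.4 kPa.
σ_h = K_a σ_v = 0.3085 × 202.4 = 62.45 kPa.

62.4 kPa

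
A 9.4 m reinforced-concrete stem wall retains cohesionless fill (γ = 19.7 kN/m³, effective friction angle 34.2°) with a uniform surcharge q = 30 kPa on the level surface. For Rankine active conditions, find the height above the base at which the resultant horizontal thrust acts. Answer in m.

K_a = 0.2803.
Triangular part P₁ = ½K_aγH² = 244.0 at H/3 = 3.133 m; rectangular part P₂ = K_a q H = 79.06 at H/2 = 4.700 m.
ȳ = (P₁·3.133 + P₂·4.700)/(P₁+P₂) = 3.517 m.

3.52 m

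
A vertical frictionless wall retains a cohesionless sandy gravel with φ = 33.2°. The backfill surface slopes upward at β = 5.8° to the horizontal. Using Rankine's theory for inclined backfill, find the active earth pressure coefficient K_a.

K_a = cos β · (cos β − √(cos²β − cos²φ)) / (cos β + √(cos²β − cos²φ)).
cos β = 0.9949, cos φ = 0.8368, √(cos²β − cos²φ) = 0.5382.
K_a = 0.9949 × (0.9949 − 0.5382)/(0.9949 + 0.5382) = 0.2964.

0.296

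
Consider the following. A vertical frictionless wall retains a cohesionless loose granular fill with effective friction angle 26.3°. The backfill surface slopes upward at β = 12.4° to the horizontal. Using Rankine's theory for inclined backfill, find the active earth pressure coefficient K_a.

0.422

K_a = cos β · (cos β − √(cos²β − cos²φ)) / (cos β + √(cos²β − cos²φ)).
cos β = 0.9767, cos φ = 0.8965, √(cos²β − cos²φ) = 0.3876.
K_a = 0.9767 × (0.9767 − 0.3876)/(0.9767 + 0.3876) = 0.4218.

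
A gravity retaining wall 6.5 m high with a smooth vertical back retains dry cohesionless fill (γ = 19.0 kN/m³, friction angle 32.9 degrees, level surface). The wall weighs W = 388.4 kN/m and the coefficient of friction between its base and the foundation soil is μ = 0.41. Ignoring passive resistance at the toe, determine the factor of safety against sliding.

1.34

K_a = tan²(45° − 32.9°/2) = 0.2960.
P_a = ½K_aγH² = 0.5×0.2960×19.0×6.5² = 118.8 kN/m, acting at H/3 = 2.167 m above the base.
FS_sliding = μW / P_a = 0.41×388.4 / 118.8 = 1.340.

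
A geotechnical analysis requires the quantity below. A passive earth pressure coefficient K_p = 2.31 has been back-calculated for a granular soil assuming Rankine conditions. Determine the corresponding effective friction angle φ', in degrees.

23.3°

K_p = (1+sin φ)/(1−sin φ) ⇒ sin φ = (K_p − 1)/(K_p + 1) = 0.3958.
φ = arcsin(0.3958) = 23.31°.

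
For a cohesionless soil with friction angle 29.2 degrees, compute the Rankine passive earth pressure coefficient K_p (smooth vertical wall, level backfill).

2.91

K_p = (1 + sin φ)/(1 − sin φ) = tan²(45° + 29.2°/2) = 2.905.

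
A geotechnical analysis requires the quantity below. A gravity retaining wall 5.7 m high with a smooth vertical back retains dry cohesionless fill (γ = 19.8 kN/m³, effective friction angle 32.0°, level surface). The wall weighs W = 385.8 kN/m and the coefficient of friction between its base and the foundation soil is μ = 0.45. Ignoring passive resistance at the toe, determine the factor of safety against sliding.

1.76

K_a = tan²(45° − 32.0°/2) = 0.3073.
P_a = ½K_aγH² = 0.5×0.3073×19.8×5.7² = 98.83 kN/m, acting at H/3 = 1.900 m above the base.
FS_sliding = μW / P_a = 0.45×385.8 / 98.83 = 1.757.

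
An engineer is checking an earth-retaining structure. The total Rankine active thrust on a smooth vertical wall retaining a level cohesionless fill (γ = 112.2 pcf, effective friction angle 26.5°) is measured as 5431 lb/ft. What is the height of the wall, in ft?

K_a = 0.3829. P_a = ½ K_a γ H² ⇒ H = √(2P_a/(K_a γ)).
H = √(2×5431/(0.3829×112.2)) = 15.90 ft.

15.9 ft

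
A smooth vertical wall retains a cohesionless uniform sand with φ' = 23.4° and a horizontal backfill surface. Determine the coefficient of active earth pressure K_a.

0.431

K_a = (1 − sin φ)/(1 + sin φ) = (1 − sin 23.4°)/(1 + sin 23.4°) = 0.4315.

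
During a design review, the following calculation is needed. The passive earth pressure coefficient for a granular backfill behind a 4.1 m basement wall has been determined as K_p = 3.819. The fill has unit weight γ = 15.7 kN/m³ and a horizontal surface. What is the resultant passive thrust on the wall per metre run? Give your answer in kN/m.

504 kN/m

P = ½ K_p γ H² = 0.5 × 3.819 × 15.7 × 4.1² = 503.9 kN/m.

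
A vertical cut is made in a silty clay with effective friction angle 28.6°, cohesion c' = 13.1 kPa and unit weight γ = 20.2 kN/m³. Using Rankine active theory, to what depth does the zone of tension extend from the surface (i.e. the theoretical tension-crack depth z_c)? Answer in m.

K_a = tan²(45° − 28.6°/2) = 0.3525; √K_a = 0.5938.
The active pressure is zero where K_a γ z = 2c√K_a, so z_c = 2c/(γ√K_a) = 2×13.1/(20.2×0.5938) = 2.184 m.

2.18 m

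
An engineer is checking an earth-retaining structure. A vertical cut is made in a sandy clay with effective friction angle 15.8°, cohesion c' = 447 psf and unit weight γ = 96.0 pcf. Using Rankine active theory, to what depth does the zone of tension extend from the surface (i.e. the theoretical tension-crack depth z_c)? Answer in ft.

12.3 ft

K_a = tan²(45° − 15.8°/2) = 0.5720; √K_a = 0.7563.
The active pressure is zero where K_a γ z = 2c√K_a, so z_c = 2c/(γ√K_a) = 2×447/(96.0×0.7563) = 12.31 ft.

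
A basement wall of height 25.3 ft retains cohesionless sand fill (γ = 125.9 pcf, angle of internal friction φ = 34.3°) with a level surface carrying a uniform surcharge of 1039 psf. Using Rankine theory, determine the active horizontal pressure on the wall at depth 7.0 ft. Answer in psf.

K_a = (1 − sin φ)/(1 + sin φ) = 0.2792.
σ_v = γz + q = 125.9 × 7.0 + 1039 = 1920 psf.
σ_h = K_a σ_v = 0.2792 × 1920 = 536.1 psf.

536 psf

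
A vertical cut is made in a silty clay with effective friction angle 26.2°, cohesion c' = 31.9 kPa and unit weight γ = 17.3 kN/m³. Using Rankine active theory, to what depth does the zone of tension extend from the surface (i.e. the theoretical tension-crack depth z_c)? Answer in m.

K_a = tan²(45° − 26.2°/2) = 0.3874; √K_a = 0.6224.
The active pressure is zero where K_a γ z = 2c√K_a, so z_c = 2c/(γ√K_a) = 2×31.9/(17.3×0.6224) = 5.925 m.

5.92 m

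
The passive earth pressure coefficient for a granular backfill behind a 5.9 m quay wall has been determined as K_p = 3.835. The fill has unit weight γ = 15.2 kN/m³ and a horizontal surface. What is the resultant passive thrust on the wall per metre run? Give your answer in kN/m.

1010 kN/m

P = ½ K_p γ H² = 0.5 × 3.835 × 15.2 × 5.9² = 1015 kN/m.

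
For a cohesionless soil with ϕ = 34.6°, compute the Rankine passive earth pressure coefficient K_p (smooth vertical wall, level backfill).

3.63

K_p = (1 + sin φ)/(1 − sin φ) = tan²(45° + 34.6°/2) = 3.628.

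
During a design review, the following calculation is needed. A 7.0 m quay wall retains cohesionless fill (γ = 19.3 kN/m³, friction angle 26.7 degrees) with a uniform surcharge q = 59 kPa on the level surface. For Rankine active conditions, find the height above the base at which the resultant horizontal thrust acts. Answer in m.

K_a = 0.3800.
Triangular part P₁ = ½K_aγH² = 179.7 at H/3 = 2.333 m; rectangular part P₂ = K_a q H = 156.9 at H/2 = 3.500 m.
ȳ = (P₁·2.333 + P₂·3.500)/(P₁+P₂) = 2.877 m.

2.88 m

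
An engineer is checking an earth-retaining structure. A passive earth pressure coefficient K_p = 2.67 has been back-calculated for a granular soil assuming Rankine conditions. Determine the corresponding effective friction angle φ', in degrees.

27.1°

K_p = (1+sin φ)/(1−sin φ) ⇒ sin φ = (K_p − 1)/(K_p + 1) = 0.4550.
φ = arcsin(0.4550) = 27.07°.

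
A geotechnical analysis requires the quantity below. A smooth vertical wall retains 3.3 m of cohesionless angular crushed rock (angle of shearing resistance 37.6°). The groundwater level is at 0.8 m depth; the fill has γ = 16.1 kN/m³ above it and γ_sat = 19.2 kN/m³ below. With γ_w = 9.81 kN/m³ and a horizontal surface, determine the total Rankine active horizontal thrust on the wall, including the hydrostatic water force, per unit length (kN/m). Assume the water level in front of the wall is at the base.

K_a = tan²(45° − φ/2) = 0.2421.
γ' = 19.2 − 9.81 = 9.390 kN/m³. Depth below WT = 2.5 m.
σ'_h at WT = K_a γ d_w = 3.119 kPa; at base = 3.119 + K_a γ' × 2.5 = 8.802 kPa.
P₁ (0–0.8 m) = ½×3.119×0.8 = 1.247. P₂ (0.8–3.3 m) = ½(3.119+8.802)×2.5 = 14.90.
P_w = ½ γ_w h₂² = 0.5×9.81×2.5² = 30.66. Total = 1.247+14.90+30.66 = 46.80 kN/m.

46.8 kN/m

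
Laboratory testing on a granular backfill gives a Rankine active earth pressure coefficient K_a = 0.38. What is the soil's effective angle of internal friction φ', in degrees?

26.7°

K_a = tan²(45° − φ/2) ⇒ 45° − φ/2 = arctan(√0.38) = 31.65°.
φ = 2(45° − 31.65°) = 26.70°.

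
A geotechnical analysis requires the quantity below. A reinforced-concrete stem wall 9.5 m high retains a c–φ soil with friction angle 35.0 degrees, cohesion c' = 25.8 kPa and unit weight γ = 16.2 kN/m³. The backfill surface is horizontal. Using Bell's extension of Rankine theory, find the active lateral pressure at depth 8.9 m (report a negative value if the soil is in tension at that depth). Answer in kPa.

K_a = (1 − sin φ)/(1 + sin φ) = 0.2710.
σ_a = K_a γ z − 2c√K_a = 0.2710×16.2×8.9 − 2×25.8×0.5206 = 12.21 kPa.

12.2 kPa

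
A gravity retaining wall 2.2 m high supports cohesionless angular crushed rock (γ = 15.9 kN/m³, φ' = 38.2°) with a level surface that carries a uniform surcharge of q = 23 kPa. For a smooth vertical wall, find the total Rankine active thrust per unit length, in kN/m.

K_a = tan²(45° − φ/2) = 0.2358.
Soil triangle: ½ K_a γ H² = 0.5×0.2358×15.9×2.2² = 9.072 kN/m.
Surcharge rectangle: K_a q H = 0.2358×23×2.2 = 11.93 kN/m.
Total = 9.072 + 11.93 = 21.00 kN/m.

21.0 kN/m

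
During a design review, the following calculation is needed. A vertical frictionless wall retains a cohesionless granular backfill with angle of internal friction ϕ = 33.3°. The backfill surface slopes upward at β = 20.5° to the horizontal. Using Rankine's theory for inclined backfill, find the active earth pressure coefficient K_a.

K_a = cos β · (cos β − √(cos²β − cos²φ)) / (cos β + √(cos²β − cos²φ)).
cos β = 0.9367, cos φ = 0.8358, √(cos²β − cos²φ) = 0.4228.
K_a = 0.9367 × (0.9367 − 0.4228)/(0.9367 + 0.4228) = 0.3540.

0.354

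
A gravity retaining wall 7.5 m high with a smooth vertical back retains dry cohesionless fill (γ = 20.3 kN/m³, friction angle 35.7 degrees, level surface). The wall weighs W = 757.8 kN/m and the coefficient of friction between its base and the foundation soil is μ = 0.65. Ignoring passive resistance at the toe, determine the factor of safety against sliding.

K_a = tan²(45° − 35.7°/2) = 0.2630.
P_a = ½K_aγH² = 0.5×0.2630×20.3×7.5² = 150.2 kN/m, acting at H/3 = 2.500 m above the base.
FS_sliding = μW / P_a = 0.65×757.8 / 150.2 = 3.280.

3.28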